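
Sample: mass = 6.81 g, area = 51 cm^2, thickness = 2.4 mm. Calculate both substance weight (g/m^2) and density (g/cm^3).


SW = 6.81 / 51 x 10000 = 1335.3 g/m^2
Volume = 51 x 2.4 / 10 = 12.24 cm^3
Density = 6.81 / 12.24 = 0.556 g/cm^3


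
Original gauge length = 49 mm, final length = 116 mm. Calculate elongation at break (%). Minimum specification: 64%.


Extension = 116 - 49 = 67 mm
Elongation = 67 / 49 x 100 = 136.7%
Minimum required: 64%
Meets specification: Yes


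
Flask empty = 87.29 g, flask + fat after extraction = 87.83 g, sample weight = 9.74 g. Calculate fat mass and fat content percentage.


Fat mass = 87.83 - 87.29 = 0.54 g
Fat% = 0.54 / 9.74 x 100 = 5.5%


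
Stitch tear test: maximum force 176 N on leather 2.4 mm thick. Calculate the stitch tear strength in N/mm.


73.3 N/mm


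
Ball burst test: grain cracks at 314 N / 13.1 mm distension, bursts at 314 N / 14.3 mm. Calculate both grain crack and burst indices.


Crack index = 24.0 N/mm
Burst index = 22.0 N/mm

Crack index = 314 / 13.1 = 24.0 N/mm
Burst index = 314 / 14.3 = 22.0 N/mm


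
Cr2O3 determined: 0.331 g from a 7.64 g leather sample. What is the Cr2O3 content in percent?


Cr2O3% = 0.331 / 7.64 x 100
Cr2O3% = 4.33%


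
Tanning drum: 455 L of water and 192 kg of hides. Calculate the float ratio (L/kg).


2.4

Float ratio = water / hide weight
Ratio = 455 / 192 = 2.4


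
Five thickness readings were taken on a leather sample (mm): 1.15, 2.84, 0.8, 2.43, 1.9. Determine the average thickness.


Sum = 1.15 + 2.84 + 0.8 + 2.43 + 1.9 = 9.12
Average = 9.12 / 5 = 1.82 mm


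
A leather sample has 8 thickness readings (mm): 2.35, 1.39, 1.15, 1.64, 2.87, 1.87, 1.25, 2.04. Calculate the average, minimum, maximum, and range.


Sum = 14.56
Average = 14.56 / 8 = 1.82 mm
Minimum = 1.15 mm
Maximum = 2.87 mm
Range = 2.87 - 1.15 = 1.72 mm


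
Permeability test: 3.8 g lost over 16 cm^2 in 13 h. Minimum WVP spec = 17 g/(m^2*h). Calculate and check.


WVP = 3.8 / (16 x 13) x 10000 = 182.69 g/(m^2*h)
Minimum: 17 g/(m^2*h)
Meets spec: Yes


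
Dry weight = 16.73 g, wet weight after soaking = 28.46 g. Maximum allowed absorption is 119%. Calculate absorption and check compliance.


WA = (28.46 - 16.73) / 16.73 x 100 = 70.1%
Maximum allowed: 119%
Compliant: Yes


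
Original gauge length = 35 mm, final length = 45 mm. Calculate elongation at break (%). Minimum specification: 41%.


Elongation = 28.6%
Meets spec: No

Extension = 45 - 35 = 10 mm
Elongation = 10 / 35 x 100 = 28.6%
Minimum required: 41%
Meets specification: No


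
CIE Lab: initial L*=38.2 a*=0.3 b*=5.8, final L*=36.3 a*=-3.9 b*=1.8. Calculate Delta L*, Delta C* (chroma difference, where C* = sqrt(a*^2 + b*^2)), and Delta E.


Delta L* = -1.9
Delta C* = -1.51
Delta E = 6.10


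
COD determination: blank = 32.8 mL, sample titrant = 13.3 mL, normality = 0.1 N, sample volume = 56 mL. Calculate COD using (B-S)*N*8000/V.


COD = (32.8 - 13.3) x 0.1 x 8000 / 56
COD = 19.5 x 0.1 x 8000 / 56
COD = 278.6 mg/L


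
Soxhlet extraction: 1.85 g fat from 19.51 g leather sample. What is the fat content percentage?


Fat content = 1.85 / 19.51 x 100
Fat = 9.5%


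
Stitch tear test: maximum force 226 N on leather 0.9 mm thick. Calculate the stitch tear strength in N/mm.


251.1 N/mm

Stitch tear strength = force / thickness
STS = 226 / 0.9 = 251.1 N/mm


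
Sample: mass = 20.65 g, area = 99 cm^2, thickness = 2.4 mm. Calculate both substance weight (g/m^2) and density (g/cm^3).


SW = 20.65 / 99 x 10000 = 2085.9 g/m^2
Volume = 99 x 2.4 / 10 = 23.76 cm^3
Density = 20.65 / 23.76 = 0.869 g/cm^3


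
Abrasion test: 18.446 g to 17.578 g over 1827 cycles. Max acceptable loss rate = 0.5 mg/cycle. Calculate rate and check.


Loss = 18.446 - 17.578 = 0.868 g
Rate = 0.868 g / 1827 cycles x 1000 = 0.475 mg/cycle
Max = 0.5 mg/cycle
Passes: Yes


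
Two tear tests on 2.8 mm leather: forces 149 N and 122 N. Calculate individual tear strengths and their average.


Tear 1 = 53.2 N/mm
Tear 2 = 43.6 N/mm
Average = 48.4 N/mm

Tear 1 = 149 / 2.8 = 53.2 N/mm
Tear 2 = 122 / 2.8 = 43.6 N/mm
Average = (53.2 + 43.6) / 2 = 48.4 N/mm


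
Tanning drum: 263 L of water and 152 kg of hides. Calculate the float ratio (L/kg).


Float ratio = water / hide weight
Ratio = 263 / 152 = 1.7


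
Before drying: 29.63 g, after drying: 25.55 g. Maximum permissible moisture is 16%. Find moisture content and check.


Moisture content = 13.8%
Acceptable: Yes

MC = (29.63 - 25.55) / 29.63 x 100 = 13.8%
Maximum: 16%
Acceptable: Yes


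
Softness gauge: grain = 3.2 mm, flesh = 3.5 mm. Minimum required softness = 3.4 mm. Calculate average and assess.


Average softness = 3.35 mm
Meets requirement: No


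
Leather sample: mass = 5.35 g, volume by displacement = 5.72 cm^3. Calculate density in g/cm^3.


0.935 g/cm^3

Density = mass / volume
Density = 5.35 / 5.72 = 0.935 g/cm^3


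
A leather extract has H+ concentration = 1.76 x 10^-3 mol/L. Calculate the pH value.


pH = -log10[H+]
pH = -log10(1.76 x 10^-3) = 2.75


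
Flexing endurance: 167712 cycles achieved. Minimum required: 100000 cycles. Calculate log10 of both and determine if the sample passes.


log10(167712) = 5.22
log10(100000) = 5.00
Passes: Yes


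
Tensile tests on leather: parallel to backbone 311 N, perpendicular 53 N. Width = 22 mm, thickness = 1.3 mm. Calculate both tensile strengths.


Parallel = 10.87 N/mm^2
Perpendicular = 1.85 N/mm^2


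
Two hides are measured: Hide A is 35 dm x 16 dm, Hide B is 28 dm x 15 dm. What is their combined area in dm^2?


980 dm^2


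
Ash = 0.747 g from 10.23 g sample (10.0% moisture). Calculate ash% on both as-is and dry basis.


As-is ash% = 0.747 / 10.23 x 100 = 7.30%
Dry mass = 10.23 x (100 - 10.0) / 100 = 9.207 g
Dry-basis ash% = 0.747 / 9.207 x 100 = 8.11%


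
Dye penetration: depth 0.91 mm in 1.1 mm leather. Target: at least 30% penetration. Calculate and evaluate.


Penetration = 82.7%
Meets target: Yes


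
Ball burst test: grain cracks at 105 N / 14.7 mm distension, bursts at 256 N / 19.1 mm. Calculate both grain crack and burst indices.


Crack index = 105 / 14.7 = 7.1 N/mm
Burst index = 256 / 19.1 = 13.4 N/mm


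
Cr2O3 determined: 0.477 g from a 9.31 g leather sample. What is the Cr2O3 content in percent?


5.12%

Cr2O3% = 0.477 / 9.31 x 100
Cr2O3% = 5.12%


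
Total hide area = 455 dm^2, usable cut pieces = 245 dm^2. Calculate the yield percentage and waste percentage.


Yield = 245 / 455 x 100 = 53.8%
Waste = 455 - 245 = 210 dm^2
Waste% = 100 - 53.8 = 46.2%


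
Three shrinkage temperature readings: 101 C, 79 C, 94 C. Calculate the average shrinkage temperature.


91.3 C


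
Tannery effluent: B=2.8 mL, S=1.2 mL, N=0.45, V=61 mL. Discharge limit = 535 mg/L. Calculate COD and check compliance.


COD = 94.4 mg/L
Compliant: Yes

COD = (2.8 - 1.2) x 0.45 x 8000 / 61 = 94.4 mg/L
Limit: 535 mg/L
Compliant: Yes


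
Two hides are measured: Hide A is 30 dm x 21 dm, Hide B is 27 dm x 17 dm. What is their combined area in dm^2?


1089 dm^2

Hide A area = 30 x 21 = 630 dm^2
Hide B area = 27 x 17 = 459 dm^2
Total = 630 + 459 = 1089 dm^2


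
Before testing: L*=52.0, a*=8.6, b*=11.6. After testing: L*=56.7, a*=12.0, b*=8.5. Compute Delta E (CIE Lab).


Delta E = 6.58

dL = 56.7 - 52.0 = 4.7
da = 12.0 - 8.6 = 3.4
db = 8.5 - 11.6 = -3.1
dE = sqrt((4.7)^2 + (3.4)^2 + (-3.1)^2) = 6.58


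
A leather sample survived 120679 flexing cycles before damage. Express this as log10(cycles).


log10(120679) = 5.08


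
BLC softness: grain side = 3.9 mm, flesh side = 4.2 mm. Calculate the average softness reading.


Average = (3.9 + 4.2) / 2
Average = 4.05 mm


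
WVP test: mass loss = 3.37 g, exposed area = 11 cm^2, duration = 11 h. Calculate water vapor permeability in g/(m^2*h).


278.51 g/(m^2*h)

WVP = mass_loss / (area x time) x 10000
WVP = 3.37 / (11 x 11) x 10000
WVP = 3.37 / 121 x 10000 = 278.51 g/(m^2*h)


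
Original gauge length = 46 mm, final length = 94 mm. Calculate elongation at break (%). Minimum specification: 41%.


Extension = 94 - 46 = 48 mm
Elongation = 48 / 46 x 100 = 104.3%
Minimum required: 41%
Meets specification: Yes


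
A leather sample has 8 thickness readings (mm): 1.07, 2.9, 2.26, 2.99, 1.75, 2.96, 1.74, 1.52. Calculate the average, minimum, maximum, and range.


Sum = 17.19
Average = 17.19 / 8 = 2.15 mm
Minimum = 1.07 mm
Maximum = 2.99 mm
Range = 2.99 - 1.07 = 1.92 mm


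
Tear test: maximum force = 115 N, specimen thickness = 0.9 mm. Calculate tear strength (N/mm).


127.8 N/mm

Tear strength = force / thickness
Tear = 115 / 0.9 = 127.8 N/mm


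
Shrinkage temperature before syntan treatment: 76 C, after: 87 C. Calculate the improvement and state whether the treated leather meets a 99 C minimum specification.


Improvement = 11 C
Meets 99 C spec: No

Improvement = 87 - 76 = 11 C
Spec check: 87 C >= 99 C? No


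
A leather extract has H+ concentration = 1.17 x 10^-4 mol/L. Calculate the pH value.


pH = -log10[H+]
pH = -log10(1.17 x 10^-4) = 3.93


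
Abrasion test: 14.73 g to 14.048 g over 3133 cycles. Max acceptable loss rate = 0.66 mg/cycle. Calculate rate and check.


Rate = 0.218 mg/cycle
Passes: Yes

Loss = 14.73 - 14.048 = 0.682 g
Rate = 0.682 g / 3133 cycles x 1000 = 0.218 mg/cycle
Max = 0.66 mg/cycle
Passes: Yes


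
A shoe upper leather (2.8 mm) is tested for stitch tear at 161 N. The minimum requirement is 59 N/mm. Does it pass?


STS = 57.5 N/mm
Passes: No


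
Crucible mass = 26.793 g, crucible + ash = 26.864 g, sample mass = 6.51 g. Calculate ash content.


Ash mass = 0.071 g
Ash content = 1.09%

Ash mass = 26.864 - 26.793 = 0.071 g
Ash% = 0.071 / 6.51 x 100 = 1.09%


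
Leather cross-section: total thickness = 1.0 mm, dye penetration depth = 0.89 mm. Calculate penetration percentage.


Penetration% = 0.89 / 1.0 x 100
Penetration = 89.0%


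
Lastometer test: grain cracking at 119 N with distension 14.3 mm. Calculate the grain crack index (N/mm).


Grain crack index = force / distension
Index = 119 / 14.3 = 8.3 N/mm


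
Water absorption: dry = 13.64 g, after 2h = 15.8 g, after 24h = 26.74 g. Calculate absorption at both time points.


2h absorption = 15.8%
24h absorption = 96.0%

WA (2h) = (15.8 - 13.64) / 13.64 x 100 = 15.8%
WA (24h) = (26.74 - 13.64) / 13.64 x 100 = 96.0%


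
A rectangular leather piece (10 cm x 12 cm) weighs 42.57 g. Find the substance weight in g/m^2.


3547.5 g/m^2

Area = 10 x 12 = 120 cm^2
SW = 42.57 / 120 x 10000 = 3547.5 g/m^2


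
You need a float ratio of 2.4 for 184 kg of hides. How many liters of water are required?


441.6 L

Water = hide weight x target ratio
Water = 184 x 2.4 = 441.6 L


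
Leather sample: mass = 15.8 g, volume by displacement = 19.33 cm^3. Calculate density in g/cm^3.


0.817 g/cm^3

Density = mass / volume
Density = 15.8 / 19.33 = 0.817 g/cm^3


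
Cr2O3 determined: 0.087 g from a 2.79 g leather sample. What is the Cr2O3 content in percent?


Cr2O3% = 0.087 / 2.79 x 100
Cr2O3% = 3.12%


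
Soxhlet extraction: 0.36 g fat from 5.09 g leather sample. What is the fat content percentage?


7.1%


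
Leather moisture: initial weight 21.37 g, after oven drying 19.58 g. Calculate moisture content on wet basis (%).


Moisture = 21.37 - 19.58 = 1.79 g
MC = 1.79 / 21.37 x 100 = 8.4%


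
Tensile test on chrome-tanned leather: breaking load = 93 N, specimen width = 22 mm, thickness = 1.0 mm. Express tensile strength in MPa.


4.23 MPa


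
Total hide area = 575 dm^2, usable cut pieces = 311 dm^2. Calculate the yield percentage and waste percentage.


Yield = 311 / 575 x 100 = 54.1%
Waste = 575 - 311 = 264 dm^2
Waste% = 100 - 54.1 = 45.9%


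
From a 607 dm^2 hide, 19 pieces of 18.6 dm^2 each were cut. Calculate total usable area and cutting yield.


Usable area = 353.4 dm^2
Yield = 58.2%


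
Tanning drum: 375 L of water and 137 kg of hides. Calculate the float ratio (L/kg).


Float ratio = water / hide weight
Ratio = 375 / 137 = 2.7


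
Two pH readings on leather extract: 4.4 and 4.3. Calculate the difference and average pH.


Difference = 0.1
Average pH = 4.35


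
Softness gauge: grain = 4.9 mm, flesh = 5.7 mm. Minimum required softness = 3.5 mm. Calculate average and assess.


Average softness = 5.30 mm
Meets requirement: Yes


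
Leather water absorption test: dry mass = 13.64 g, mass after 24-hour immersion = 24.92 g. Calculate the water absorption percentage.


82.7%

Water absorbed = 24.92 - 13.64 = 11.28 g
WA% = 11.28 / 13.64 x 100 = 82.7%


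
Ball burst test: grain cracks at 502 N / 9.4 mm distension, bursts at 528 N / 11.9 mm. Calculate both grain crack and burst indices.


Crack index = 502 / 9.4 = 53.4 N/mm
Burst index = 528 / 11.9 = 44.4 N/mm


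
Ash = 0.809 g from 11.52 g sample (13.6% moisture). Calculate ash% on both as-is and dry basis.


As-is ash = 7.02%
Dry-basis ash = 8.13%

As-is ash% = 0.809 / 11.52 x 100 = 7.02%
Dry mass = 11.52 x (100 - 13.6) / 100 = 9.95328 g
Dry-basis ash% = 0.809 / 9.95328 x 100 = 8.13%


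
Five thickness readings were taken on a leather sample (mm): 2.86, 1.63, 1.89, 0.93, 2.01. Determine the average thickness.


1.86 mm

Sum = 2.86 + 1.63 + 1.89 + 0.93 + 2.01 = 9.32
Average = 9.32 / 5 = 1.86 mm


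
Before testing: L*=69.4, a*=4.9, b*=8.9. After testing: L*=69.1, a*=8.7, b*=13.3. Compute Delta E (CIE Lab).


Delta E = 5.82


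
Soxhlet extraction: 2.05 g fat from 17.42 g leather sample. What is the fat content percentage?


11.8%

Fat content = 2.05 / 17.42 x 100
Fat = 11.8%


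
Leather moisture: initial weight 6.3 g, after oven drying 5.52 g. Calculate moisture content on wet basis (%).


Moisture = 6.3 - 5.52 = 0.78 g
MC = 0.78 / 6.3 x 100 = 12.4%


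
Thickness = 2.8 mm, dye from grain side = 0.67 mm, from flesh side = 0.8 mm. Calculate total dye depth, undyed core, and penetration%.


Total dyed = 0.67 + 0.8 = 1.47 mm
Undyed core = 2.8 - 1.47 = 1.33 mm
Penetration = 1.47 / 2.8 x 100 = 52.5%


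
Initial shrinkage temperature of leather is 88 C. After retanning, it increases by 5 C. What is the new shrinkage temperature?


New Ts = 88 + 5 = 93 C


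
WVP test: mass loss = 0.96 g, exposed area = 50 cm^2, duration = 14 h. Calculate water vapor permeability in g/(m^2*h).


13.71 g/(m^2*h)

WVP = mass_loss / (area x time) x 10000
WVP = 0.96 / (50 x 14) x 10000
WVP = 0.96 / 700 x 10000 = 13.71 g/(m^2*h)


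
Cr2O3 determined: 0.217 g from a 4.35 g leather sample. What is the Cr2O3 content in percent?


Cr2O3% = 0.217 / 4.35 x 100
Cr2O3% = 4.99%


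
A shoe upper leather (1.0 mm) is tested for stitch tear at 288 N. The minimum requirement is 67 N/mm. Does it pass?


STS = 288 / 1.0 = 288.0 N/mm
Minimum required: 67 N/mm
Passes: Yes


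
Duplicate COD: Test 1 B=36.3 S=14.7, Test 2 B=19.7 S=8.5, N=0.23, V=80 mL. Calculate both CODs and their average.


COD1 = (36.3 - 14.7) x 0.23 x 8000 / 80 = 496.8 mg/L
COD2 = (19.7 - 8.5) x 0.23 x 8000 / 80 = 257.6 mg/L
Average = (496.8 + 257.6) / 2 = 377.2 mg/L


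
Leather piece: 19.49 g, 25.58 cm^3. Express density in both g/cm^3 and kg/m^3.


Density = 19.49 / 25.58 = 0.762 g/cm^3
Convert: 0.762 x 1000 = 762 kg/m^3


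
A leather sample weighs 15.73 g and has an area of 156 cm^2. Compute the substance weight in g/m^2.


Substance weight = mass / area x 10000
SW = 15.73 / 156 x 10000
SW = 1008.3 g/m^2


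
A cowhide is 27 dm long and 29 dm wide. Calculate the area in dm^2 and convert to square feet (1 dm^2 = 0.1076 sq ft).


Area = 27 x 29 = 783 dm^2
Conversion: 783 x 0.1076 = 84.25 sq ft


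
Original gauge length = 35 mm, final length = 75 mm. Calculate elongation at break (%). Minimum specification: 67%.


Extension = 75 - 35 = 40 mm
Elongation = 40 / 35 x 100 = 114.3%
Minimum required: 67%
Meets specification: Yes


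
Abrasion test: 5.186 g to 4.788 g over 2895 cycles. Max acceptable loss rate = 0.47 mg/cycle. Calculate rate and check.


Loss = 5.186 - 4.788 = 0.398 g
Rate = 0.398 g / 2895 cycles x 1000 = 0.137 mg/cycle
Max = 0.47 mg/cycle
Passes: Yes


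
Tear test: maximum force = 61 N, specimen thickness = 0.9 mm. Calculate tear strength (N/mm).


Tear strength = force / thickness
Tear = 61 / 0.9 = 67.8 N/mm


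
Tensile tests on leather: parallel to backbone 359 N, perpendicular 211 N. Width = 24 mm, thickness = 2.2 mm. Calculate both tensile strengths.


Parallel = 6.80 N/mm^2
Perpendicular = 4.00 N/mm^2

Area = 24 x 2.2 = 52.8 mm^2
TS (parallel) = 359 / 52.8 = 6.80 N/mm^2
TS (perpendicular) = 211 / 52.8 = 4.00 N/mm^2


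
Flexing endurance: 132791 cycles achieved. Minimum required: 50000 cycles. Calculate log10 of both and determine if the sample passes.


log10(132791) = 5.12
log10(50000) = 4.70
Passes: Yes


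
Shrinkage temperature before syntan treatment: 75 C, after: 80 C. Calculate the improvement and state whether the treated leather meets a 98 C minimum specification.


Improvement = 80 - 75 = 5 C
Spec check: 80 C >= 98 C? No


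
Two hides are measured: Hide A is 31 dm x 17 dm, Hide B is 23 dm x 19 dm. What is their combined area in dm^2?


964 dm^2

Hide A area = 31 x 17 = 527 dm^2
Hide B area = 23 x 19 = 437 dm^2
Total = 527 + 437 = 964 dm^2


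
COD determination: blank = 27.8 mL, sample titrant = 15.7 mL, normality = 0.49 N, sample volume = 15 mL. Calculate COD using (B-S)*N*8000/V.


COD = (27.8 - 15.7) x 0.49 x 8000 / 15
COD = 12.1 x 0.49 x 8000 / 15
COD = 3162.1 mg/L


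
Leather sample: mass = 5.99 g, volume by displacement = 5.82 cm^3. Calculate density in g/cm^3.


1.029 g/cm^3

Density = mass / volume
Density = 5.99 / 5.82 = 1.029 g/cm^3


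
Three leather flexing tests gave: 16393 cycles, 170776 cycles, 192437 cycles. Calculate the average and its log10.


Average = 126535 cycles
log10 = 5.10


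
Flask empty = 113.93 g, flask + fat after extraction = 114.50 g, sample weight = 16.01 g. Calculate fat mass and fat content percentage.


Fat mass = 114.50 - 113.93 = 0.57 g
Fat% = 0.57 / 16.01 x 100 = 3.6%


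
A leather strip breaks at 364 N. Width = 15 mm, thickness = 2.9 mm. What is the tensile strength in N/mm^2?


8.37 N/mm^2

Cross-sectional area = 15 x 2.9 = 43.5 mm^2
Tensile strength = 364 / 43.5 = 8.37 N/mm^2


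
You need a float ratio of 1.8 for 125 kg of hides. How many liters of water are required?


Water = hide weight x target ratio
Water = 125 x 1.8 = 225.0 L


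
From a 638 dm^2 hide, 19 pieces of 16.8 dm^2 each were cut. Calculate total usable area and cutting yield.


Total usable = 19 x 16.8 = 319.2 dm^2
Yield = 319.2 / 638 x 100 = 50.0%


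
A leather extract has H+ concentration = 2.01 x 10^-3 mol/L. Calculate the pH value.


pH = 2.70


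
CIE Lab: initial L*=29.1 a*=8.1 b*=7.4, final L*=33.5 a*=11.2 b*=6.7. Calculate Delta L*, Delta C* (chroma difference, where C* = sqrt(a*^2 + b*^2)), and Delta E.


Delta L* = 33.5 - 29.1 = 4.4
C1* = sqrt((8.1)^2 + (7.4)^2) = 10.971
C2* = sqrt((11.2)^2 + (6.7)^2) = 13.051
Delta C* = 13.051 - 10.971 = 2.08
Delta E = sqrt((4.4)^2 + (3.1)^2 + (-0.7)^2) = 5.43


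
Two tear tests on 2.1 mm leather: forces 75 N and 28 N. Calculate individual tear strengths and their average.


Tear 1 = 75 / 2.1 = 35.7 N/mm
Tear 2 = 28 / 2.1 = 13.3 N/mm
Average = (35.7 + 13.3) / 2 = 24.5 N/mm


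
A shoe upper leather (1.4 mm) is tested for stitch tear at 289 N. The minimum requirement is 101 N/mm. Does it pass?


STS = 206.4 N/mm
Passes: Yes

STS = 289 / 1.4 = 206.4 N/mm
Minimum required: 101 N/mm
Passes: Yes


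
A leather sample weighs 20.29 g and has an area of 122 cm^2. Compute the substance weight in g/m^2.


1663.1 g/m^2


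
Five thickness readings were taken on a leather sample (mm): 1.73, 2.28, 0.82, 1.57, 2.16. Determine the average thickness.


Sum = 1.73 + 2.28 + 0.82 + 1.57 + 2.16 = 8.56
Average = 8.56 / 5 = 1.71 mm


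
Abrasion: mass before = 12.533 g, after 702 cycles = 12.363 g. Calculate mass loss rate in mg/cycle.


Mass loss = 12.533 - 12.363 = 0.170 g
Rate = 0.170 / 702 x 1000 = 0.242 mg/cycle


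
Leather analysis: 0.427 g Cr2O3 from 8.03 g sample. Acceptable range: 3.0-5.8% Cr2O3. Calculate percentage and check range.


Cr2O3% = 0.427 / 8.03 x 100 = 5.32%
Acceptable range: 3.0 to 5.8%
Within range: Yes


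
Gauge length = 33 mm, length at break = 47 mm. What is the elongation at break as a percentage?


Extension = 47 - 33 = 14 mm
Elongation = 14 / 33 x 100 = 42.4%


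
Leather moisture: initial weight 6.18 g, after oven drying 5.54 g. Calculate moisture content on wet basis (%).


Moisture = 6.18 - 5.54 = 0.64 g
MC = 0.64 / 6.18 x 100 = 10.4%


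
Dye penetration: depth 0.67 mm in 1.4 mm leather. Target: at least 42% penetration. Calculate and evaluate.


Penetration = 47.9%
Meets target: Yes

Penetration = 0.67 / 1.4 x 100 = 47.9%
Target: 42%
Meets target: Yes


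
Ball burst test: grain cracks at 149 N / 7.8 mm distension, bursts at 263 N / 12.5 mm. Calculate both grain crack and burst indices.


Crack index = 19.1 N/mm
Burst index = 21.0 N/mm

Crack index = 149 / 7.8 = 19.1 N/mm
Burst index = 263 / 12.5 = 21.0 N/mm


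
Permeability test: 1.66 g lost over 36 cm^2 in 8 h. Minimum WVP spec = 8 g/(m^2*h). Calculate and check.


WVP = 1.66 / (36 x 8) x 10000 = 57.64 g/(m^2*h)
Minimum: 8 g/(m^2*h)
Meets spec: Yes


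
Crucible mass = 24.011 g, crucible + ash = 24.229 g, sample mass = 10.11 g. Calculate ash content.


Ash mass = 0.218 g
Ash content = 2.16%

Ash mass = 24.229 - 24.011 = 0.218 g
Ash% = 0.218 / 10.11 x 100 = 2.16%


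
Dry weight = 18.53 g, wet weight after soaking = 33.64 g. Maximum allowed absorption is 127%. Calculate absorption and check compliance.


Absorption = 81.5%
Compliant: Yes


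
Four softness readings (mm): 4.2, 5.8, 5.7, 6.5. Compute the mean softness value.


5.55 mm


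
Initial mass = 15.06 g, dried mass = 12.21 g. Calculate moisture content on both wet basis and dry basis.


Wet basis = 18.9%
Dry basis = 23.3%

Moisture lost = 15.06 - 12.21 = 2.85 g
Wet basis MC = 2.85 / 15.06 x 100 = 18.9%
Dry basis MC = 2.85 / 12.21 x 100 = 23.3%


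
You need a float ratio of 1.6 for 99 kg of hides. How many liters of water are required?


158.4 L

Water = hide weight x target ratio
Water = 99 x 1.6 = 158.4 L


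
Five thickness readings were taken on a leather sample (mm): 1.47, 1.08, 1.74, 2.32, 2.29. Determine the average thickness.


1.78 mm

Sum = 1.47 + 1.08 + 1.74 + 2.32 + 2.29 = 8.90
Average = 8.90 / 5 = 1.78 mm


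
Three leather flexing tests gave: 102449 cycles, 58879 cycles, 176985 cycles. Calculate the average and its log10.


Average = 112771 cycles
log10 = 5.05


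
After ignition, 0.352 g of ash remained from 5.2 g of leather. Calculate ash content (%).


Ash% = 0.352 / 5.2 x 100
Ash% = 6.77%


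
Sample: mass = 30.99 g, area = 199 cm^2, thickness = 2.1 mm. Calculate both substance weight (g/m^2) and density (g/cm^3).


SW = 30.99 / 199 x 10000 = 1557.3 g/m^2
Volume = 199 x 2.1 / 10 = 41.79 cm^3
Density = 30.99 / 41.79 = 0.742 g/cm^3


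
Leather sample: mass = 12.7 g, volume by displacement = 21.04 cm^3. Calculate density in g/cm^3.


Density = mass / volume
Density = 12.7 / 21.04 = 0.604 g/cm^3


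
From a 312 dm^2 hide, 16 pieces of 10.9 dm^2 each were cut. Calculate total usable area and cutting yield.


Usable area = 174.4 dm^2
Yield = 55.9%

Total usable = 16 x 10.9 = 174.4 dm^2
Yield = 174.4 / 312 x 100 = 55.9%


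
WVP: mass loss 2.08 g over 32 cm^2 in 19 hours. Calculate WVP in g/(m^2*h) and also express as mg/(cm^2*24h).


WVP = 34.21 g/(m^2*h)
Daily rate = 82.11 mg/(cm^2*24h)

WVP = 2.08 / (32 x 19) x 10000 = 34.21 g/(m^2*h)
Mass loss in mg = 2.08 x 1000 = 2080 mg
Per cm^2 per 24h in mg: 2080 x 24 / (32 x 19) = 49920 / 608 = 82.11 mg/(cm^2*24h)


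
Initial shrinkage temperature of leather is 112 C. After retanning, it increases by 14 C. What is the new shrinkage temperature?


New Ts = 112 + 14 = 126 C


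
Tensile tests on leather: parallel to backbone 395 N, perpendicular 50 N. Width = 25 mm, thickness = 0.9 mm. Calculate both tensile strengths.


Parallel = 17.56 N/mm^2
Perpendicular = 2.22 N/mm^2


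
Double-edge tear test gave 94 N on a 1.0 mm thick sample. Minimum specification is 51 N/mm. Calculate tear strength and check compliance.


Tear strength = 94.0 N/mm
Compliant: Yes


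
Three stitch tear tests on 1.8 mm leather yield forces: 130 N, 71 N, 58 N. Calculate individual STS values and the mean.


STS1 = 72.2 N/mm
STS2 = 39.4 N/mm
STS3 = 32.2 N/mm
Mean = 47.9 N/mm

STS1 = 130 / 1.8 = 72.2 N/mm
STS2 = 71 / 1.8 = 39.4 N/mm
STS3 = 58 / 1.8 = 32.2 N/mm
Mean = (72.2 + 39.4 + 32.2) / 3 = 47.9 N/mm


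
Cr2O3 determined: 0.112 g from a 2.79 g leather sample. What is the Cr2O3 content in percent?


4.01%


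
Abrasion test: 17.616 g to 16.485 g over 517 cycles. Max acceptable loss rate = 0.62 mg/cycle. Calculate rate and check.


Loss = 17.616 - 16.485 = 1.131 g
Rate = 1.131 g / 517 cycles x 1000 = 2.188 mg/cycle
Max = 0.62 mg/cycle
Passes: No


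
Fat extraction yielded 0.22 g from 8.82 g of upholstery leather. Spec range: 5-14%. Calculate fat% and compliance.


Fat content = 2.5%
Compliant: No

Fat% = 0.22 / 8.82 x 100 = 2.5%
Spec range: 5-14%
Compliant: No


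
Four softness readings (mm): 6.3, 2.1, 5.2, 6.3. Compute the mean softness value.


4.98 mm


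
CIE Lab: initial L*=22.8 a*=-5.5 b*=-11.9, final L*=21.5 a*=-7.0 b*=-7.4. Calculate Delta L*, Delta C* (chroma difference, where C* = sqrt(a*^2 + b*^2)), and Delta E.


Delta L* = -1.3
Delta C* = -2.92
Delta E = 4.92

Delta L* = 21.5 - 22.8 = -1.3
C1* = sqrt((-5.5)^2 + (-11.9)^2) = 13.110
C2* = sqrt((-7.0)^2 + (-7.4)^2) = 10.186
Delta C* = 10.186 - 13.110 = -2.92
Delta E = sqrt((-1.3)^2 + (-1.5)^2 + (4.5)^2) = 4.92


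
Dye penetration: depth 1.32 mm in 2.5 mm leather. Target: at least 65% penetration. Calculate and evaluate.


Penetration = 52.8%
Meets target: No

Penetration = 1.32 / 2.5 x 100 = 52.8%
Target: 65%
Meets target: No


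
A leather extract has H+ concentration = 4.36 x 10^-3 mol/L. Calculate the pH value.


pH = 2.36

pH = -log10[H+]
pH = -log10(4.36 x 10^-3) = 2.36


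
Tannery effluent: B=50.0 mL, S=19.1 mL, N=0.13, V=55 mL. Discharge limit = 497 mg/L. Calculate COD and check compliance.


COD = (50.0 - 19.1) x 0.13 x 8000 / 55 = 584.3 mg/L
Limit: 497 mg/L
Compliant: No


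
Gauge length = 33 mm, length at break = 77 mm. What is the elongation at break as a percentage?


133.3%


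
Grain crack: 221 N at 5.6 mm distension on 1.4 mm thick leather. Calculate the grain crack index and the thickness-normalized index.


Crack index = 221 / 5.6 = 39.5 N/mm
Normalized = 39.5 / 1.4 = 28.2 N/mm per mm


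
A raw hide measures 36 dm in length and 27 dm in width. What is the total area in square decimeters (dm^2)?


Area = length x width
Area = 36 x 27 = 972 dm^2


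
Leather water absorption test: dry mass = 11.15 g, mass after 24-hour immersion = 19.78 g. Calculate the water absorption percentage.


77.4%

Water absorbed = 19.78 - 11.15 = 8.63 g
WA% = 8.63 / 11.15 x 100 = 77.4%


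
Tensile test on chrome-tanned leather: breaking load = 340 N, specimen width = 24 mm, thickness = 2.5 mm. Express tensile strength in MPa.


Cross-section = 24 x 2.5 = 60.0 mm^2
TS = 340 / 60.0 = 5.67 MPa
(1 N/mm^2 = 1 MPa)


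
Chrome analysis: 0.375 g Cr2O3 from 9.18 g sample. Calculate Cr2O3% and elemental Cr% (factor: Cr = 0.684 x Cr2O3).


Cr2O3% = 0.375 / 9.18 x 100 = 4.08%
Cr% = 4.08 x 0.684 = 2.79%


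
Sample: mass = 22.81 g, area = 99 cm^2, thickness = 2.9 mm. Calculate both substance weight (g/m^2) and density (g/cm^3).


SW = 22.81 / 99 x 10000 = 2304.0 g/m^2
Volume = 99 x 2.9 / 10 = 28.71 cm^3
Density = 22.81 / 28.71 = 0.794 g/cm^3


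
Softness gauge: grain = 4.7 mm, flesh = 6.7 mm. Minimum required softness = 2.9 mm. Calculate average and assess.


Average = (4.7 + 6.7) / 2 = 5.70 mm
Minimum = 2.9 mm
Meets requirement: Yes


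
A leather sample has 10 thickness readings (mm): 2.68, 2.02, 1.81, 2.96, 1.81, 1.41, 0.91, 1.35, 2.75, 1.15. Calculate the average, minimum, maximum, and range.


Average = 1.89 mm
Min = 0.91 mm
Max = 2.96 mm
Range = 2.05 mm

Sum = 18.85
Average = 18.85 / 10 = 1.89 mm
Minimum = 0.91 mm
Maximum = 2.96 mm
Range = 2.96 - 0.91 = 2.05 mm


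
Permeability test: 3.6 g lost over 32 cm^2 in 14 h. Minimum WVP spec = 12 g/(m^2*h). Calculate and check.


WVP = 3.6 / (32 x 14) x 10000 = 80.36 g/(m^2*h)
Minimum: 12 g/(m^2*h)
Meets spec: Yes


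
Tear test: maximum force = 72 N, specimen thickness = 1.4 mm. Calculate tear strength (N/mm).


51.4 N/mm

Tear strength = force / thickness
Tear = 72 / 1.4 = 51.4 N/mm


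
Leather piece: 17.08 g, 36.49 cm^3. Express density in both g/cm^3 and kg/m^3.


Density = 17.08 / 36.49 = 0.468 g/cm^3
Convert: 0.468 x 1000 = 468 kg/m^3


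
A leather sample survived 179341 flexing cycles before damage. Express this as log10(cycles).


log10(179341) = 5.25


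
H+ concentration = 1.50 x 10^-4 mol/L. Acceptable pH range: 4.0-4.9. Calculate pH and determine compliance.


pH = -log10(1.50 x 10^-4) = 3.82
Range: 4.0 to 4.9
Compliant: No


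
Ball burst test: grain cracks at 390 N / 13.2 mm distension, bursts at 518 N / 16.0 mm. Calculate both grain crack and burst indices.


Crack index = 29.5 N/mm
Burst index = 32.4 N/mm

Crack index = 390 / 13.2 = 29.5 N/mm
Burst index = 518 / 16.0 = 32.4 N/mm


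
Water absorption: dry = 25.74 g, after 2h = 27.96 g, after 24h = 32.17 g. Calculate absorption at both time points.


2h absorption = 8.6%
24h absorption = 25.0%


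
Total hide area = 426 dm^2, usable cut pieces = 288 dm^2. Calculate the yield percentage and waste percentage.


Yield = 67.6%
Waste = 32.4%

Yield = 288 / 426 x 100 = 67.6%
Waste = 426 - 288 = 138 dm^2
Waste% = 100 - 67.6 = 32.4%


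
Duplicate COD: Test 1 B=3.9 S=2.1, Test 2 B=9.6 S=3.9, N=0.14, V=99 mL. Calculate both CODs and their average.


COD1 = 20.4 mg/L
COD2 = 64.5 mg/L
Average = 42.5 mg/L

COD1 = (3.9 - 2.1) x 0.14 x 8000 / 99 = 20.4 mg/L
COD2 = (9.6 - 3.9) x 0.14 x 8000 / 99 = 64.5 mg/L
Average = (20.4 + 64.5) / 2 = 42.5 mg/L


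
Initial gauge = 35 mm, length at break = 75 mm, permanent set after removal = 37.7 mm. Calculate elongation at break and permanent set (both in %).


Elongation at break = 114.3%
Permanent set = 7.7%


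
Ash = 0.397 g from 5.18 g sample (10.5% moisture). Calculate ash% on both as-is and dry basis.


As-is ash% = 0.397 / 5.18 x 100 = 7.66%
Dry mass = 5.18 x (100 - 10.5) / 100 = 4.6361 g
Dry-basis ash% = 0.397 / 4.6361 x 100 = 8.56%


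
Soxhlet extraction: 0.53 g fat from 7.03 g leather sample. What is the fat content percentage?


7.5%


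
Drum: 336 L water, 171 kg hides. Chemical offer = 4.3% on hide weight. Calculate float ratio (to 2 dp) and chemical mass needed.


Float ratio = 336 / 171 = 1.96
Chemical = 171 x 4.3 / 100 = 7.353 kg


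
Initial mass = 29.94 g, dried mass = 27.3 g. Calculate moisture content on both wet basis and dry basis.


Moisture lost = 29.94 - 27.3 = 2.64 g
Wet basis MC = 2.64 / 29.94 x 100 = 8.8%
Dry basis MC = 2.64 / 27.3 x 100 = 9.7%


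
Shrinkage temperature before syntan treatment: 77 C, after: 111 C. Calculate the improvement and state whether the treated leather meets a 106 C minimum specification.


Improvement = 111 - 77 = 34 C
Spec check: 111 C >= 106 C? Yes


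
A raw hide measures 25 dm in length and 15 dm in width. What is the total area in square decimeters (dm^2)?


375 dm^2


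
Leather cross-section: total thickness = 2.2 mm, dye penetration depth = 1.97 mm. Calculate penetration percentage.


Penetration% = 1.97 / 2.2 x 100
Penetration = 89.5%


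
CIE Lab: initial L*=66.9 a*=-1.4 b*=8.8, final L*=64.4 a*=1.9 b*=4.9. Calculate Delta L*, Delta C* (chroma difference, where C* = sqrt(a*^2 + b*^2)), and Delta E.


Delta L* = -2.5
Delta C* = -3.66
Delta E = 5.69

Delta L* = 64.4 - 66.9 = -2.5
C1* = sqrt((-1.4)^2 + (8.8)^2) = 8.911
C2* = sqrt((1.9)^2 + (4.9)^2) = 5.255
Delta C* = 5.255 - 8.911 = -3.66
Delta E = sqrt((-2.5)^2 + (3.3)^2 + (-3.9)^2) = 5.69


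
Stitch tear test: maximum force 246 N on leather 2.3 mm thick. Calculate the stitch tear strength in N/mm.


107.0 N/mm


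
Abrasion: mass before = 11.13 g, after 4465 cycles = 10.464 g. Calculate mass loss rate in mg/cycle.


Mass loss = 11.13 - 10.464 = 0.666 g
Rate = 0.666 / 4465 x 1000 = 0.149 mg/cycle


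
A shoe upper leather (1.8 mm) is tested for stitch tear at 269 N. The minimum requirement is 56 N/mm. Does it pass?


STS = 269 / 1.8 = 149.4 N/mm
Minimum required: 56 N/mm
Passes: Yes


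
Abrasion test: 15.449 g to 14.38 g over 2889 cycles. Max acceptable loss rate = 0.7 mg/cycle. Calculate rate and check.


Rate = 0.370 mg/cycle
Passes: Yes


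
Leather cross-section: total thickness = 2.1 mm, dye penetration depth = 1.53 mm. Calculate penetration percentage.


Penetration% = 1.53 / 2.1 x 100
Penetration = 72.9%


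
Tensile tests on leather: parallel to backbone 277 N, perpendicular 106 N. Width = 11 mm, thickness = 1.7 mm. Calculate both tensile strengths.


Parallel = 14.81 N/mm^2
Perpendicular = 5.67 N/mm^2

Area = 11 x 1.7 = 18.7 mm^2
TS (parallel) = 277 / 18.7 = 14.81 N/mm^2
TS (perpendicular) = 106 / 18.7 = 5.67 N/mm^2


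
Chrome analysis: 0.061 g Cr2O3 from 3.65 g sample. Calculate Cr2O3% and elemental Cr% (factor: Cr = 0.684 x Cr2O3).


Cr2O3 = 1.67%
Cr = 1.14%

Cr2O3% = 0.061 / 3.65 x 100 = 1.67%
Cr% = 1.67 x 0.684 = 1.14%


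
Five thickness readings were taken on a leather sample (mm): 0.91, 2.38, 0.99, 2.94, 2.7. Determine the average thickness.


1.98 mm

Sum = 0.91 + 2.38 + 0.99 + 2.94 + 2.7 = 9.92
Average = 9.92 / 5 = 1.98 mm


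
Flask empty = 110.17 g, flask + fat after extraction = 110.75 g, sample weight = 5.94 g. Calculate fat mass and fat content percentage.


Fat mass = 0.58 g
Fat content = 9.8%


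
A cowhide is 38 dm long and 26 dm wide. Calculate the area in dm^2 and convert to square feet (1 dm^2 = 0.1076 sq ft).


988 dm^2
106.31 sq ft

Area = 38 x 26 = 988 dm^2
Conversion: 988 x 0.1076 = 106.31 sq ft


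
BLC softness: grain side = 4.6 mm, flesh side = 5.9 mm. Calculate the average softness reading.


5.25 mm

Average = (4.6 + 5.9) / 2
Average = 5.25 mm


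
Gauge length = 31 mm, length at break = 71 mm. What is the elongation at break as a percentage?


129.0%

Extension = 71 - 31 = 40 mm
Elongation = 40 / 31 x 100 = 129.0%


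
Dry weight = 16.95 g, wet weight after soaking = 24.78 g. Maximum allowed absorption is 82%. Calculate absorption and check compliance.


WA = (24.78 - 16.95) / 16.95 x 100 = 46.2%
Maximum allowed: 82%
Compliant: Yes


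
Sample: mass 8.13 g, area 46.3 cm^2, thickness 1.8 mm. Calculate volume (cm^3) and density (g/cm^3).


Thickness in cm = 1.8 / 10 = 0.18 cm
Volume = 46.3 x 0.18 = 8.334 cm^3
Density = 8.13 / 8.334 = 0.976 g/cm^3


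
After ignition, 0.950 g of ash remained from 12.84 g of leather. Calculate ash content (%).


7.40%


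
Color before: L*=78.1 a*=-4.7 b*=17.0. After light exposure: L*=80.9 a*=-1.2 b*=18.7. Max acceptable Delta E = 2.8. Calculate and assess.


Delta E = 4.79
Passes: No


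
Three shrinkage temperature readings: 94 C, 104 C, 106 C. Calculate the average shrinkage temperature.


Average = (94 + 104 + 106) / 3
Average = 304 / 3 = 101.3 C


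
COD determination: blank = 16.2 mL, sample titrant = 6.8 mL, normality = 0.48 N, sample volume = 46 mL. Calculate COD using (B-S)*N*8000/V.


784.7 mg/L

COD = (16.2 - 6.8) x 0.48 x 8000 / 46
COD = 9.4 x 0.48 x 8000 / 46
COD = 784.7 mg/L


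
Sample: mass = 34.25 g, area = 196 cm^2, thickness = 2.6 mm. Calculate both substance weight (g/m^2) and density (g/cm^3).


Substance weight = 1747.4 g/m^2
Density = 0.672 g/cm^3


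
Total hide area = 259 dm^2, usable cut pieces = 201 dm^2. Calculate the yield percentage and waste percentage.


Yield = 201 / 259 x 100 = 77.6%
Waste = 259 - 201 = 58 dm^2
Waste% = 100 - 77.6 = 22.4%


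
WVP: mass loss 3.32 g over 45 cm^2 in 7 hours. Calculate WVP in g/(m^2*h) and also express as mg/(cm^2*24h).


WVP = 105.40 g/(m^2*h)
Daily rate = 252.95 mg/(cm^2*24h)

WVP = 3.32 / (45 x 7) x 10000 = 105.40 g/(m^2*h)
Mass loss in mg = 3.32 x 1000 = 3320 mg
Per cm^2 per 24h in mg: 3320 x 24 / (45 x 7) = 79680 / 315 = 252.95 mg/(cm^2*24h)


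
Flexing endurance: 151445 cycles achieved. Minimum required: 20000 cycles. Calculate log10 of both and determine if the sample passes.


log10(151445) = 5.18
log10(20000) = 4.30
Passes: Yes


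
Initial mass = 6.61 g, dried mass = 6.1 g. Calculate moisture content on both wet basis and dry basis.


Wet basis = 7.7%
Dry basis = 8.4%


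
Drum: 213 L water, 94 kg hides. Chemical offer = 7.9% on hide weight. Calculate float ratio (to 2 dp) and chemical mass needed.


Float ratio = 213 / 94 = 2.27
Chemical = 94 x 7.9 / 100 = 7.426 kg


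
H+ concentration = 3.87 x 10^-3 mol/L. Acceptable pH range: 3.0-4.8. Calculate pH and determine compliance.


pH = -log10(3.87 x 10^-3) = 2.41
Range: 3.0 to 4.8
Compliant: No


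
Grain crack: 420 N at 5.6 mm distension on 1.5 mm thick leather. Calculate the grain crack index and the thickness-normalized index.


Crack index = 75.0 N/mm
Normalized index = 50.0 N/mm per mm

Crack index = 420 / 5.6 = 75.0 N/mm
Normalized = 75.0 / 1.5 = 50.0 N/mm per mm


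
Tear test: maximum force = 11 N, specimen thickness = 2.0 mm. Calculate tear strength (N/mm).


Tear strength = force / thickness
Tear = 11 / 2.0 = 5.5 N/mm


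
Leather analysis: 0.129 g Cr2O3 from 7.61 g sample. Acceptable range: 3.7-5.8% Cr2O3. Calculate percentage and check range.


Cr2O3% = 0.129 / 7.61 x 100 = 1.70%
Acceptable range: 3.7 to 5.8%
Within range: No


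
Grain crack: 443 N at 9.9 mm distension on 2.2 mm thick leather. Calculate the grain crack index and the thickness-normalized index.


Crack index = 443 / 9.9 = 44.7 N/mm
Normalized = 44.7 / 2.2 = 20.3 N/mm per mm


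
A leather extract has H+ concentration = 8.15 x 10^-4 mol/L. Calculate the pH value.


pH = -log10[H+]
pH = -log10(8.15 x 10^-4) = 3.09


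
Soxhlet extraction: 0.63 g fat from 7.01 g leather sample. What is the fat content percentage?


9.0%

Fat content = 0.63 / 7.01 x 100
Fat = 9.0%


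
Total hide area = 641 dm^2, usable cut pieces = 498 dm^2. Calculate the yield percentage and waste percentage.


Yield = 498 / 641 x 100 = 77.7%
Waste = 641 - 498 = 143 dm^2
Waste% = 100 - 77.7 = 22.3%


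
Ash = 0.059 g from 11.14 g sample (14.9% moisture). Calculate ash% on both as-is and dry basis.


As-is ash = 0.53%
Dry-basis ash = 0.62%


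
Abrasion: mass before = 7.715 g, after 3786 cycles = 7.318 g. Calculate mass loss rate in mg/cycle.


0.105 mg/cycle

Mass loss = 7.715 - 7.318 = 0.397 g
Rate = 0.397 / 3786 x 1000 = 0.105 mg/cycle


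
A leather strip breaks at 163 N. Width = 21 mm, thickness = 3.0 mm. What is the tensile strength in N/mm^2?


2.59 N/mm^2


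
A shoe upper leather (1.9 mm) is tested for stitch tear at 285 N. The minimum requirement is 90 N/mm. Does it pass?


STS = 150.0 N/mm
Passes: Yes


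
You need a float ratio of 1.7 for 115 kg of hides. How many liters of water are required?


Water = hide weight x target ratio
Water = 115 x 1.7 = 195.5 L
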